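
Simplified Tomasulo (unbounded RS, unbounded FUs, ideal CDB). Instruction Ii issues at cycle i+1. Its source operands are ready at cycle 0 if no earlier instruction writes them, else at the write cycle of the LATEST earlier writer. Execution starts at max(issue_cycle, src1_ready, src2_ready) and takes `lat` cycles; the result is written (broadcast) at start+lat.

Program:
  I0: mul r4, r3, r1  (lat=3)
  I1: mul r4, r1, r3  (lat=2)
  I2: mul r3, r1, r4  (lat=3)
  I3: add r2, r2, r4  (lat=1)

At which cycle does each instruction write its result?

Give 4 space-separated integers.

I0 mul r4: issue@1 deps=(None,None) exec_start@1 write@4
I1 mul r4: issue@2 deps=(None,None) exec_start@2 write@4
I2 mul r3: issue@3 deps=(None,1) exec_start@4 write@7
I3 add r2: issue@4 deps=(None,1) exec_start@4 write@5

Answer: 4 4 7 5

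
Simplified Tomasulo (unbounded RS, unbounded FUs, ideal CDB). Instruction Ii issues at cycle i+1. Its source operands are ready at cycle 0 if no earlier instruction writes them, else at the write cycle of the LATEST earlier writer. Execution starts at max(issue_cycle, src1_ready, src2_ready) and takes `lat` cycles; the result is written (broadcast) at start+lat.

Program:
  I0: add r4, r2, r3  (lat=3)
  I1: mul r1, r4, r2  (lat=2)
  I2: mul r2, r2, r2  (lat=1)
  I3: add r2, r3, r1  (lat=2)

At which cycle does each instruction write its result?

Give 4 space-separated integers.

I0 add r4: issue@1 deps=(None,None) exec_start@1 write@4
I1 mul r1: issue@2 deps=(0,None) exec_start@4 write@6
I2 mul r2: issue@3 deps=(None,None) exec_start@3 write@4
I3 add r2: issue@4 deps=(None,1) exec_start@6 write@8

Answer: 4 6 4 8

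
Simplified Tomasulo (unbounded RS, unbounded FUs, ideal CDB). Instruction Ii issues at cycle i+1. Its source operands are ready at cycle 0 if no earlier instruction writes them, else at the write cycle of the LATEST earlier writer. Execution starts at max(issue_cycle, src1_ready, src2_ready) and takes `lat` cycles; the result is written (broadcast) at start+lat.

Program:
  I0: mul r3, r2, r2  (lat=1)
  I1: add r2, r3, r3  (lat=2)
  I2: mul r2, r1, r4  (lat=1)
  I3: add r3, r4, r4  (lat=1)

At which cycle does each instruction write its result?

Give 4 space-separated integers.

Answer: 2 4 4 5

Derivation:
I0 mul r3: issue@1 deps=(None,None) exec_start@1 write@2
I1 add r2: issue@2 deps=(0,0) exec_start@2 write@4
I2 mul r2: issue@3 deps=(None,None) exec_start@3 write@4
I3 add r3: issue@4 deps=(None,None) exec_start@4 write@5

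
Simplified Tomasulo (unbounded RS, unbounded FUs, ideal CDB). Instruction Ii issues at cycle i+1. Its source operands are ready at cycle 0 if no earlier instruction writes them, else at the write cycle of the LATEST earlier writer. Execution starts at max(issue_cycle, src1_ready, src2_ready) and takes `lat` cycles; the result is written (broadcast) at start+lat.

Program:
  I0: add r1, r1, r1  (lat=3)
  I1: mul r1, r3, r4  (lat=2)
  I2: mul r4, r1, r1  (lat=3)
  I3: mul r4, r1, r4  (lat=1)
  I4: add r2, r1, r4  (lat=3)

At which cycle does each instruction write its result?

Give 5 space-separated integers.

I0 add r1: issue@1 deps=(None,None) exec_start@1 write@4
I1 mul r1: issue@2 deps=(None,None) exec_start@2 write@4
I2 mul r4: issue@3 deps=(1,1) exec_start@4 write@7
I3 mul r4: issue@4 deps=(1,2) exec_start@7 write@8
I4 add r2: issue@5 deps=(1,3) exec_start@8 write@11

Answer: 4 4 7 8 11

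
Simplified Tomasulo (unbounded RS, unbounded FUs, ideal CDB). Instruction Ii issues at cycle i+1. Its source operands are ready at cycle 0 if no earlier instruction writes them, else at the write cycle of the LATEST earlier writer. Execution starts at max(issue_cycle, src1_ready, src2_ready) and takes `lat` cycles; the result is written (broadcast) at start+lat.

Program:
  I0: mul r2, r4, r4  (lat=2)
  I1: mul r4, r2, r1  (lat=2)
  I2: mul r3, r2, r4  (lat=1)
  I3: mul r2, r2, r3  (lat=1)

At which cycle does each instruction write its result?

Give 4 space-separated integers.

Answer: 3 5 6 7

Derivation:
I0 mul r2: issue@1 deps=(None,None) exec_start@1 write@3
I1 mul r4: issue@2 deps=(0,None) exec_start@3 write@5
I2 mul r3: issue@3 deps=(0,1) exec_start@5 write@6
I3 mul r2: issue@4 deps=(0,2) exec_start@6 write@7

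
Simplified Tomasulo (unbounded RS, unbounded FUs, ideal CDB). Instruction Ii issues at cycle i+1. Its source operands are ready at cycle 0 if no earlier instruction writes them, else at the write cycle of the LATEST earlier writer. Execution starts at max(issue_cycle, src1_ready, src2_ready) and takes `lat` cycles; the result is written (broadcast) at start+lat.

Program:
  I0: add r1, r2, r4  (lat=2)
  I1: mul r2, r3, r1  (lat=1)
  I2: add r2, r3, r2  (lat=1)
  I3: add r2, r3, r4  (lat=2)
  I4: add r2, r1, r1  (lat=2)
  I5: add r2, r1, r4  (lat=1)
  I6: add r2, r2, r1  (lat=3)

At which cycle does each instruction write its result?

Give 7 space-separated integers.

I0 add r1: issue@1 deps=(None,None) exec_start@1 write@3
I1 mul r2: issue@2 deps=(None,0) exec_start@3 write@4
I2 add r2: issue@3 deps=(None,1) exec_start@4 write@5
I3 add r2: issue@4 deps=(None,None) exec_start@4 write@6
I4 add r2: issue@5 deps=(0,0) exec_start@5 write@7
I5 add r2: issue@6 deps=(0,None) exec_start@6 write@7
I6 add r2: issue@7 deps=(5,0) exec_start@7 write@10

Answer: 3 4 5 6 7 7 10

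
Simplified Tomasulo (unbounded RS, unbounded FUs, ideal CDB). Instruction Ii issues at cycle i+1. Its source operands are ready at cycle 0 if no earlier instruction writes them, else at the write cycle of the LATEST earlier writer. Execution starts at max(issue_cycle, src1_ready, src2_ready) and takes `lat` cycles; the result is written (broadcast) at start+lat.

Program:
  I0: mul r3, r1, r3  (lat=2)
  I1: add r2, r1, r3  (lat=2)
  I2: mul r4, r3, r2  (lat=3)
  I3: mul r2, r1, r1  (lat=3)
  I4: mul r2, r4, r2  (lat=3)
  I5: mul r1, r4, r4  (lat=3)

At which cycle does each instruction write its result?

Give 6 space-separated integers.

I0 mul r3: issue@1 deps=(None,None) exec_start@1 write@3
I1 add r2: issue@2 deps=(None,0) exec_start@3 write@5
I2 mul r4: issue@3 deps=(0,1) exec_start@5 write@8
I3 mul r2: issue@4 deps=(None,None) exec_start@4 write@7
I4 mul r2: issue@5 deps=(2,3) exec_start@8 write@11
I5 mul r1: issue@6 deps=(2,2) exec_start@8 write@11

Answer: 3 5 8 7 11 11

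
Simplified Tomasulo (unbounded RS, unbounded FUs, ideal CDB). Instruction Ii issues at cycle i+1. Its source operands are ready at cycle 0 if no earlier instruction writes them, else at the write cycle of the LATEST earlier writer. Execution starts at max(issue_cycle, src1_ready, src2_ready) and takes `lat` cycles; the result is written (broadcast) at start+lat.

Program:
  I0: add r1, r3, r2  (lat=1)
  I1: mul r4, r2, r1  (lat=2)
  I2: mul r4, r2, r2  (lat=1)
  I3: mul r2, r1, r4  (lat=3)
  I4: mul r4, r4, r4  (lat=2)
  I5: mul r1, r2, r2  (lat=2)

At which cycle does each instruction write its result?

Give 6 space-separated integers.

Answer: 2 4 4 7 7 9

Derivation:
I0 add r1: issue@1 deps=(None,None) exec_start@1 write@2
I1 mul r4: issue@2 deps=(None,0) exec_start@2 write@4
I2 mul r4: issue@3 deps=(None,None) exec_start@3 write@4
I3 mul r2: issue@4 deps=(0,2) exec_start@4 write@7
I4 mul r4: issue@5 deps=(2,2) exec_start@5 write@7
I5 mul r1: issue@6 deps=(3,3) exec_start@7 write@9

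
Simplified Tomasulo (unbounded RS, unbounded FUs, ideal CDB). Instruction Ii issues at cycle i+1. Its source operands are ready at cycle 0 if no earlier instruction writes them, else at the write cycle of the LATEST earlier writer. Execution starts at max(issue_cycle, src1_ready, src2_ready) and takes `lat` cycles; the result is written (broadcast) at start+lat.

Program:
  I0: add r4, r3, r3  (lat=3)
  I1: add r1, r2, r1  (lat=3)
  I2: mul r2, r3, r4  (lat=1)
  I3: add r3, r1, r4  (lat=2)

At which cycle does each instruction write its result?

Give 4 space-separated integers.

Answer: 4 5 5 7

Derivation:
I0 add r4: issue@1 deps=(None,None) exec_start@1 write@4
I1 add r1: issue@2 deps=(None,None) exec_start@2 write@5
I2 mul r2: issue@3 deps=(None,0) exec_start@4 write@5
I3 add r3: issue@4 deps=(1,0) exec_start@5 write@7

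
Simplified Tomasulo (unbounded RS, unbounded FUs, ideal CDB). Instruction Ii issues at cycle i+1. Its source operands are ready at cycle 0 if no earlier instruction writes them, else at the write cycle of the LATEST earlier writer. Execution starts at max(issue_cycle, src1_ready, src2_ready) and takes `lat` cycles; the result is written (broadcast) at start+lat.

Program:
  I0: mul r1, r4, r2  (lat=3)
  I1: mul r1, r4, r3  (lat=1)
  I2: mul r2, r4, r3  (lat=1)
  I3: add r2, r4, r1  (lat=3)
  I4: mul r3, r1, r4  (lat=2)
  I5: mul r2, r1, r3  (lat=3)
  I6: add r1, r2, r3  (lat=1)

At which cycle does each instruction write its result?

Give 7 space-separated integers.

I0 mul r1: issue@1 deps=(None,None) exec_start@1 write@4
I1 mul r1: issue@2 deps=(None,None) exec_start@2 write@3
I2 mul r2: issue@3 deps=(None,None) exec_start@3 write@4
I3 add r2: issue@4 deps=(None,1) exec_start@4 write@7
I4 mul r3: issue@5 deps=(1,None) exec_start@5 write@7
I5 mul r2: issue@6 deps=(1,4) exec_start@7 write@10
I6 add r1: issue@7 deps=(5,4) exec_start@10 write@11

Answer: 4 3 4 7 7 10 11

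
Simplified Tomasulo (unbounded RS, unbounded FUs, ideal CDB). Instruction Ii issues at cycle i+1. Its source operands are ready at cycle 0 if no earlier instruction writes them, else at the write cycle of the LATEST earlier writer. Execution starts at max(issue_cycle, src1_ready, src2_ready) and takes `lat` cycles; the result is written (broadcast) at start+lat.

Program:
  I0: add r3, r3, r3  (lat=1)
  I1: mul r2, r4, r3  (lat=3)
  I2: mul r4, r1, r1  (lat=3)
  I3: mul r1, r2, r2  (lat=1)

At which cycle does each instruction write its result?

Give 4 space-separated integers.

Answer: 2 5 6 6

Derivation:
I0 add r3: issue@1 deps=(None,None) exec_start@1 write@2
I1 mul r2: issue@2 deps=(None,0) exec_start@2 write@5
I2 mul r4: issue@3 deps=(None,None) exec_start@3 write@6
I3 mul r1: issue@4 deps=(1,1) exec_start@5 write@6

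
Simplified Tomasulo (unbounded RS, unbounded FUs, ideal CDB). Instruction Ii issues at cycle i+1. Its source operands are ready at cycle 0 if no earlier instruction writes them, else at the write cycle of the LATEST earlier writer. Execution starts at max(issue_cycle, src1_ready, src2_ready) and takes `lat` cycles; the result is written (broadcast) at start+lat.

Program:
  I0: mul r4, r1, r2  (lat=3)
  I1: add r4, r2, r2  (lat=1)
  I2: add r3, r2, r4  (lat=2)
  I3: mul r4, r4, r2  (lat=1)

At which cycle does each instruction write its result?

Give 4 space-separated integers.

I0 mul r4: issue@1 deps=(None,None) exec_start@1 write@4
I1 add r4: issue@2 deps=(None,None) exec_start@2 write@3
I2 add r3: issue@3 deps=(None,1) exec_start@3 write@5
I3 mul r4: issue@4 deps=(1,None) exec_start@4 write@5

Answer: 4 3 5 5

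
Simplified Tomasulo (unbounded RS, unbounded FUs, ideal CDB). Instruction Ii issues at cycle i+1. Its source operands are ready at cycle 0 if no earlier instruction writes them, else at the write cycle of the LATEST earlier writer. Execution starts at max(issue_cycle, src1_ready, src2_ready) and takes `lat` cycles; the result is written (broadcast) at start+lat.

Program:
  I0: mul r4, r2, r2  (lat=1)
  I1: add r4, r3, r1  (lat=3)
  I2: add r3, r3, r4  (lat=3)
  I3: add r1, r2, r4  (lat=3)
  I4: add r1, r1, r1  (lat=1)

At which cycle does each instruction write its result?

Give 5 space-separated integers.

Answer: 2 5 8 8 9

Derivation:
I0 mul r4: issue@1 deps=(None,None) exec_start@1 write@2
I1 add r4: issue@2 deps=(None,None) exec_start@2 write@5
I2 add r3: issue@3 deps=(None,1) exec_start@5 write@8
I3 add r1: issue@4 deps=(None,1) exec_start@5 write@8
I4 add r1: issue@5 deps=(3,3) exec_start@8 write@9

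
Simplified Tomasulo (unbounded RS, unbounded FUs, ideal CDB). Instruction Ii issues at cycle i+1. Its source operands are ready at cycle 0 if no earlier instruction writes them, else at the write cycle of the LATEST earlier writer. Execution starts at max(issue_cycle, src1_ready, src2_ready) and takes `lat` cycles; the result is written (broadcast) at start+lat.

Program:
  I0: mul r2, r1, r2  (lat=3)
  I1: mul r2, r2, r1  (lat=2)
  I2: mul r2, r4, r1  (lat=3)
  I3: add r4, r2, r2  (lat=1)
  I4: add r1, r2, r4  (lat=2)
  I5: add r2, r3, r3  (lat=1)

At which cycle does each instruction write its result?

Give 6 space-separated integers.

I0 mul r2: issue@1 deps=(None,None) exec_start@1 write@4
I1 mul r2: issue@2 deps=(0,None) exec_start@4 write@6
I2 mul r2: issue@3 deps=(None,None) exec_start@3 write@6
I3 add r4: issue@4 deps=(2,2) exec_start@6 write@7
I4 add r1: issue@5 deps=(2,3) exec_start@7 write@9
I5 add r2: issue@6 deps=(None,None) exec_start@6 write@7

Answer: 4 6 6 7 9 7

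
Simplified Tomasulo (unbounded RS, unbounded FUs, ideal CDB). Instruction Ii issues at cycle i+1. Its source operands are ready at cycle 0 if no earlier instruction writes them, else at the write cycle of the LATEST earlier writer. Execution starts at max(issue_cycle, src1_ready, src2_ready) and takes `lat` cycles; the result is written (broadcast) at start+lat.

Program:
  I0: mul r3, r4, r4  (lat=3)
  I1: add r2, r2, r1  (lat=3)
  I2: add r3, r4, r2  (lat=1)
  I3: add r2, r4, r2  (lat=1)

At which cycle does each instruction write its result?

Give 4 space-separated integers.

I0 mul r3: issue@1 deps=(None,None) exec_start@1 write@4
I1 add r2: issue@2 deps=(None,None) exec_start@2 write@5
I2 add r3: issue@3 deps=(None,1) exec_start@5 write@6
I3 add r2: issue@4 deps=(None,1) exec_start@5 write@6

Answer: 4 5 6 6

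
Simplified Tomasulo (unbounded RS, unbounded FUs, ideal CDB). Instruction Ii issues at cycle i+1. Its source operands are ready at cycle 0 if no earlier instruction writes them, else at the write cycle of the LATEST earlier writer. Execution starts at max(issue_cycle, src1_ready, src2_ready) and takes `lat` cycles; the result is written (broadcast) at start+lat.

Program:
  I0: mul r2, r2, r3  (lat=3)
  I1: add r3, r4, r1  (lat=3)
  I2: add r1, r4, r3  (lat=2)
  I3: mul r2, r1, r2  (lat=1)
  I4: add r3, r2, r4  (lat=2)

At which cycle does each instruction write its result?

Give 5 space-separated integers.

Answer: 4 5 7 8 10

Derivation:
I0 mul r2: issue@1 deps=(None,None) exec_start@1 write@4
I1 add r3: issue@2 deps=(None,None) exec_start@2 write@5
I2 add r1: issue@3 deps=(None,1) exec_start@5 write@7
I3 mul r2: issue@4 deps=(2,0) exec_start@7 write@8
I4 add r3: issue@5 deps=(3,None) exec_start@8 write@10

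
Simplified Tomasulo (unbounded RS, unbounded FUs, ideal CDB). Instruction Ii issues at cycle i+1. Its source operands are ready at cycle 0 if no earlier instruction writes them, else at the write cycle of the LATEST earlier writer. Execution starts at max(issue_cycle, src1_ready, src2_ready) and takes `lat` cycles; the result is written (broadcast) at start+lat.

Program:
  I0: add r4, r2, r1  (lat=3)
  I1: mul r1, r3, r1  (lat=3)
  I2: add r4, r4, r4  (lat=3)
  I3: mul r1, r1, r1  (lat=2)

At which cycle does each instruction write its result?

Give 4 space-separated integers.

Answer: 4 5 7 7

Derivation:
I0 add r4: issue@1 deps=(None,None) exec_start@1 write@4
I1 mul r1: issue@2 deps=(None,None) exec_start@2 write@5
I2 add r4: issue@3 deps=(0,0) exec_start@4 write@7
I3 mul r1: issue@4 deps=(1,1) exec_start@5 write@7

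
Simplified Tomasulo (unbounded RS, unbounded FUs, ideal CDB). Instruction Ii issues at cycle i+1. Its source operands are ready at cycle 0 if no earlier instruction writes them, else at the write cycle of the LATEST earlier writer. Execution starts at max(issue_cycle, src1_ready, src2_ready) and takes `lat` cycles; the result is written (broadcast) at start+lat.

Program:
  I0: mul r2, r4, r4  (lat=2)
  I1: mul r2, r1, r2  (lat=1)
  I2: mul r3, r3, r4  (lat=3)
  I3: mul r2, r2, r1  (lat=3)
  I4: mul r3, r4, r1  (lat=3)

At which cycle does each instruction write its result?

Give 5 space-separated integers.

Answer: 3 4 6 7 8

Derivation:
I0 mul r2: issue@1 deps=(None,None) exec_start@1 write@3
I1 mul r2: issue@2 deps=(None,0) exec_start@3 write@4
I2 mul r3: issue@3 deps=(None,None) exec_start@3 write@6
I3 mul r2: issue@4 deps=(1,None) exec_start@4 write@7
I4 mul r3: issue@5 deps=(None,None) exec_start@5 write@8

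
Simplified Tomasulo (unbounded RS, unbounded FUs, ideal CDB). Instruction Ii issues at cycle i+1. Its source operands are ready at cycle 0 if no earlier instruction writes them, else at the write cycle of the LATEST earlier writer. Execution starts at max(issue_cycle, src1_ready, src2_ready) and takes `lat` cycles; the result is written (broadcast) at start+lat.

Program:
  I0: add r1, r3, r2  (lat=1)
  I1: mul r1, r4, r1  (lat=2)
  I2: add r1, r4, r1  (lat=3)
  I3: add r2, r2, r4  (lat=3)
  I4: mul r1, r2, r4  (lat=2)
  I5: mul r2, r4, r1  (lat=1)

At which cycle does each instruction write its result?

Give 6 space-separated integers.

Answer: 2 4 7 7 9 10

Derivation:
I0 add r1: issue@1 deps=(None,None) exec_start@1 write@2
I1 mul r1: issue@2 deps=(None,0) exec_start@2 write@4
I2 add r1: issue@3 deps=(None,1) exec_start@4 write@7
I3 add r2: issue@4 deps=(None,None) exec_start@4 write@7
I4 mul r1: issue@5 deps=(3,None) exec_start@7 write@9
I5 mul r2: issue@6 deps=(None,4) exec_start@9 write@10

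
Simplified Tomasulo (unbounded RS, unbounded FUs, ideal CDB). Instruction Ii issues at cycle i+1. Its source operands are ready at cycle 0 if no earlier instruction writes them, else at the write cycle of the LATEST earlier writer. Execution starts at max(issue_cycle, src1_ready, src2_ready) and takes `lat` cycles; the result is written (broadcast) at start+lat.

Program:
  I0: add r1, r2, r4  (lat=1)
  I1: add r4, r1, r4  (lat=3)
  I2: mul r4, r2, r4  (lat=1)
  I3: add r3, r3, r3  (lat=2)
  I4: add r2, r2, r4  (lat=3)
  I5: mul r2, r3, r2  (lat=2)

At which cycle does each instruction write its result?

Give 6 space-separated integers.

Answer: 2 5 6 6 9 11

Derivation:
I0 add r1: issue@1 deps=(None,None) exec_start@1 write@2
I1 add r4: issue@2 deps=(0,None) exec_start@2 write@5
I2 mul r4: issue@3 deps=(None,1) exec_start@5 write@6
I3 add r3: issue@4 deps=(None,None) exec_start@4 write@6
I4 add r2: issue@5 deps=(None,2) exec_start@6 write@9
I5 mul r2: issue@6 deps=(3,4) exec_start@9 write@11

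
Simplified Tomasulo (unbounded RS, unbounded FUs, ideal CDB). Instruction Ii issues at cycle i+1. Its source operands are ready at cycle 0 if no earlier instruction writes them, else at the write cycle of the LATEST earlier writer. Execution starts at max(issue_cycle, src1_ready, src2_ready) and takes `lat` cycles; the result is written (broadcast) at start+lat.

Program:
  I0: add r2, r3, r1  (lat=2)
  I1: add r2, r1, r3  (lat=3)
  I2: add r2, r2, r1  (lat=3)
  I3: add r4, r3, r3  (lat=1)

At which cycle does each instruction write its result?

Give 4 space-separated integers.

Answer: 3 5 8 5

Derivation:
I0 add r2: issue@1 deps=(None,None) exec_start@1 write@3
I1 add r2: issue@2 deps=(None,None) exec_start@2 write@5
I2 add r2: issue@3 deps=(1,None) exec_start@5 write@8
I3 add r4: issue@4 deps=(None,None) exec_start@4 write@5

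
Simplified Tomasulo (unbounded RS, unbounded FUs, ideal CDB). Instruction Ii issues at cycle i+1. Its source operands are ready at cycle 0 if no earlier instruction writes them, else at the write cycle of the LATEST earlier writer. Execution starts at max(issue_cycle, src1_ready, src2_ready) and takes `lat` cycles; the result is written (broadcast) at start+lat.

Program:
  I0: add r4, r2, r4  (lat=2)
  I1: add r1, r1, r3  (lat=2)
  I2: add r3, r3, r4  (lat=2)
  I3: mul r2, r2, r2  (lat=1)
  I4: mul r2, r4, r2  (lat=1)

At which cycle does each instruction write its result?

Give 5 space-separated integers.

I0 add r4: issue@1 deps=(None,None) exec_start@1 write@3
I1 add r1: issue@2 deps=(None,None) exec_start@2 write@4
I2 add r3: issue@3 deps=(None,0) exec_start@3 write@5
I3 mul r2: issue@4 deps=(None,None) exec_start@4 write@5
I4 mul r2: issue@5 deps=(0,3) exec_start@5 write@6

Answer: 3 4 5 5 6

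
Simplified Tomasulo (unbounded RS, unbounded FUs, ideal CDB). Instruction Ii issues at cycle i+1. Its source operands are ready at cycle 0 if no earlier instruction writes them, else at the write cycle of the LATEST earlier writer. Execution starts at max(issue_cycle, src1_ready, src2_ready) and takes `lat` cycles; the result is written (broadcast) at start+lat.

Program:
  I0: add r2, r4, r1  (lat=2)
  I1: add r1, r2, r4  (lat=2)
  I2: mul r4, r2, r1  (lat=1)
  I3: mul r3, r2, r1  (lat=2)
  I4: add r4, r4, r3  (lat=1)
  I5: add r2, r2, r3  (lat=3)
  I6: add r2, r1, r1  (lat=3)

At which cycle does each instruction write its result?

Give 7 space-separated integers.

I0 add r2: issue@1 deps=(None,None) exec_start@1 write@3
I1 add r1: issue@2 deps=(0,None) exec_start@3 write@5
I2 mul r4: issue@3 deps=(0,1) exec_start@5 write@6
I3 mul r3: issue@4 deps=(0,1) exec_start@5 write@7
I4 add r4: issue@5 deps=(2,3) exec_start@7 write@8
I5 add r2: issue@6 deps=(0,3) exec_start@7 write@10
I6 add r2: issue@7 deps=(1,1) exec_start@7 write@10

Answer: 3 5 6 7 8 10 10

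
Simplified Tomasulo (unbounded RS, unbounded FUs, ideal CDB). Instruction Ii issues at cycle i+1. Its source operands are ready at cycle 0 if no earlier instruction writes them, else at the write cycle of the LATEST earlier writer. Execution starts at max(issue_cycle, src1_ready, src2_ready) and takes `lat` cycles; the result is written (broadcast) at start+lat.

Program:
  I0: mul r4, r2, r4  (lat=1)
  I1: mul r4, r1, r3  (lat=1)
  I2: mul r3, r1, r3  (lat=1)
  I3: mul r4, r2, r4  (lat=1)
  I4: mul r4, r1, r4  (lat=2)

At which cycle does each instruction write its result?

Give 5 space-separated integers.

I0 mul r4: issue@1 deps=(None,None) exec_start@1 write@2
I1 mul r4: issue@2 deps=(None,None) exec_start@2 write@3
I2 mul r3: issue@3 deps=(None,None) exec_start@3 write@4
I3 mul r4: issue@4 deps=(None,1) exec_start@4 write@5
I4 mul r4: issue@5 deps=(None,3) exec_start@5 write@7

Answer: 2 3 4 5 7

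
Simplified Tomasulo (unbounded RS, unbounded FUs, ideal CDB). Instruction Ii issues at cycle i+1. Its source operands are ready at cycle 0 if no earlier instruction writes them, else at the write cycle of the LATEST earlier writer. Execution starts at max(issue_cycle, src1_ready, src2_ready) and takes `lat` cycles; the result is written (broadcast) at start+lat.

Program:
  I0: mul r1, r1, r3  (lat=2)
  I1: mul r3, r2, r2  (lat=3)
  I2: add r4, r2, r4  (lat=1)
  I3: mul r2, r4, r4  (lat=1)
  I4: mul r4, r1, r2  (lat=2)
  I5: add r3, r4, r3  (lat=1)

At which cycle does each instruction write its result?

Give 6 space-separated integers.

I0 mul r1: issue@1 deps=(None,None) exec_start@1 write@3
I1 mul r3: issue@2 deps=(None,None) exec_start@2 write@5
I2 add r4: issue@3 deps=(None,None) exec_start@3 write@4
I3 mul r2: issue@4 deps=(2,2) exec_start@4 write@5
I4 mul r4: issue@5 deps=(0,3) exec_start@5 write@7
I5 add r3: issue@6 deps=(4,1) exec_start@7 write@8

Answer: 3 5 4 5 7 8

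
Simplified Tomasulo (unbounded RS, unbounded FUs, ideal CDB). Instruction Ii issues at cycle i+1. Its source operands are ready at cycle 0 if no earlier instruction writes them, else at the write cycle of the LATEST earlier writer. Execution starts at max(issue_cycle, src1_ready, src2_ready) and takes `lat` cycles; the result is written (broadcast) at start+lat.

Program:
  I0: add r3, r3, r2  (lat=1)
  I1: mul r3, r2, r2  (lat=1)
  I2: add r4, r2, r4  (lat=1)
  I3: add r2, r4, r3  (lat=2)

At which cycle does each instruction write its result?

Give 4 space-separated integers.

Answer: 2 3 4 6

Derivation:
I0 add r3: issue@1 deps=(None,None) exec_start@1 write@2
I1 mul r3: issue@2 deps=(None,None) exec_start@2 write@3
I2 add r4: issue@3 deps=(None,None) exec_start@3 write@4
I3 add r2: issue@4 deps=(2,1) exec_start@4 write@6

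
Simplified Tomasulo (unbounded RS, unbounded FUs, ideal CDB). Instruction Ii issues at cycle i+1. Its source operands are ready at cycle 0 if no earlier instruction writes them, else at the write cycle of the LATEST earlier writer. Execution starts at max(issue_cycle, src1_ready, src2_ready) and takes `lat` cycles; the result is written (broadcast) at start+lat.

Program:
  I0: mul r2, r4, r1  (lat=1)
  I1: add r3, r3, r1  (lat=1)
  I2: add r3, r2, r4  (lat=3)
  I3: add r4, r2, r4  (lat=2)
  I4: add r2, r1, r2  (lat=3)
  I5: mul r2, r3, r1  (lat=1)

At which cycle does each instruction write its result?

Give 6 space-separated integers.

Answer: 2 3 6 6 8 7

Derivation:
I0 mul r2: issue@1 deps=(None,None) exec_start@1 write@2
I1 add r3: issue@2 deps=(None,None) exec_start@2 write@3
I2 add r3: issue@3 deps=(0,None) exec_start@3 write@6
I3 add r4: issue@4 deps=(0,None) exec_start@4 write@6
I4 add r2: issue@5 deps=(None,0) exec_start@5 write@8
I5 mul r2: issue@6 deps=(2,None) exec_start@6 write@7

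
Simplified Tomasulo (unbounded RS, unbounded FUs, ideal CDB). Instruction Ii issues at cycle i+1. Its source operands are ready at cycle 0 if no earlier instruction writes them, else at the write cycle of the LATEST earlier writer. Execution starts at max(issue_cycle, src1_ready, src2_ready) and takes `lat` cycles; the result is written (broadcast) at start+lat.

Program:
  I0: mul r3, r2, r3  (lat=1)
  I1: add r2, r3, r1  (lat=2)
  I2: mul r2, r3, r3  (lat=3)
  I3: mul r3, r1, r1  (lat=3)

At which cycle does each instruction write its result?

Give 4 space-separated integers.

I0 mul r3: issue@1 deps=(None,None) exec_start@1 write@2
I1 add r2: issue@2 deps=(0,None) exec_start@2 write@4
I2 mul r2: issue@3 deps=(0,0) exec_start@3 write@6
I3 mul r3: issue@4 deps=(None,None) exec_start@4 write@7

Answer: 2 4 6 7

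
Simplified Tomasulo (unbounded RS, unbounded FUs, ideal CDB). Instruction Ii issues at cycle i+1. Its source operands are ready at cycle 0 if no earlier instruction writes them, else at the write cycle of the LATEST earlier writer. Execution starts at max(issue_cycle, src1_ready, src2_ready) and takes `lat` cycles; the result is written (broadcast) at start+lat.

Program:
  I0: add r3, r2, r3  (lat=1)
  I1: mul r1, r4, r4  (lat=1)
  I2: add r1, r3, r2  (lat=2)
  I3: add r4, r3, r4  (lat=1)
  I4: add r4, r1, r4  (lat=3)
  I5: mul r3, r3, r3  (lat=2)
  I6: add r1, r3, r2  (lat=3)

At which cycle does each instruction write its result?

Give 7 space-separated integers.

I0 add r3: issue@1 deps=(None,None) exec_start@1 write@2
I1 mul r1: issue@2 deps=(None,None) exec_start@2 write@3
I2 add r1: issue@3 deps=(0,None) exec_start@3 write@5
I3 add r4: issue@4 deps=(0,None) exec_start@4 write@5
I4 add r4: issue@5 deps=(2,3) exec_start@5 write@8
I5 mul r3: issue@6 deps=(0,0) exec_start@6 write@8
I6 add r1: issue@7 deps=(5,None) exec_start@8 write@11

Answer: 2 3 5 5 8 8 11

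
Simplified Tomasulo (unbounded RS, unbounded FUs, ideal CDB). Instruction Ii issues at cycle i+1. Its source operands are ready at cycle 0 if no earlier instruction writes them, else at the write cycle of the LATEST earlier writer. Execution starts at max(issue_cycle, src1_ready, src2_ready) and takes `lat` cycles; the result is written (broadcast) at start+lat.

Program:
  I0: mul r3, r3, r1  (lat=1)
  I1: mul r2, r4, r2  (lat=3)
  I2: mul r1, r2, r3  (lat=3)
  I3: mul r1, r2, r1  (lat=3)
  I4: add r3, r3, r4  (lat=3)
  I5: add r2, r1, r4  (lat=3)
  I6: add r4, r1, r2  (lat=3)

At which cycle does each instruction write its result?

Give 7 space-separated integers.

I0 mul r3: issue@1 deps=(None,None) exec_start@1 write@2
I1 mul r2: issue@2 deps=(None,None) exec_start@2 write@5
I2 mul r1: issue@3 deps=(1,0) exec_start@5 write@8
I3 mul r1: issue@4 deps=(1,2) exec_start@8 write@11
I4 add r3: issue@5 deps=(0,None) exec_start@5 write@8
I5 add r2: issue@6 deps=(3,None) exec_start@11 write@14
I6 add r4: issue@7 deps=(3,5) exec_start@14 write@17

Answer: 2 5 8 11 8 14 17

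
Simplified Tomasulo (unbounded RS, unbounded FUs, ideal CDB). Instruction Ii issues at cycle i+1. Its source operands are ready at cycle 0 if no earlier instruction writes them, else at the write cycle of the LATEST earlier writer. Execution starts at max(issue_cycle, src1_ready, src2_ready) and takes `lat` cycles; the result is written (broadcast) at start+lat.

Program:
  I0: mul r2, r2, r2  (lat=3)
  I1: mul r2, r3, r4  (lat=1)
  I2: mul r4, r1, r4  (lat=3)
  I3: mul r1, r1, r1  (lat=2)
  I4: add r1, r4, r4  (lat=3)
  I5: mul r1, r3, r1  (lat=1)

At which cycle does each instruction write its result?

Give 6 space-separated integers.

Answer: 4 3 6 6 9 10

Derivation:
I0 mul r2: issue@1 deps=(None,None) exec_start@1 write@4
I1 mul r2: issue@2 deps=(None,None) exec_start@2 write@3
I2 mul r4: issue@3 deps=(None,None) exec_start@3 write@6
I3 mul r1: issue@4 deps=(None,None) exec_start@4 write@6
I4 add r1: issue@5 deps=(2,2) exec_start@6 write@9
I5 mul r1: issue@6 deps=(None,4) exec_start@9 write@10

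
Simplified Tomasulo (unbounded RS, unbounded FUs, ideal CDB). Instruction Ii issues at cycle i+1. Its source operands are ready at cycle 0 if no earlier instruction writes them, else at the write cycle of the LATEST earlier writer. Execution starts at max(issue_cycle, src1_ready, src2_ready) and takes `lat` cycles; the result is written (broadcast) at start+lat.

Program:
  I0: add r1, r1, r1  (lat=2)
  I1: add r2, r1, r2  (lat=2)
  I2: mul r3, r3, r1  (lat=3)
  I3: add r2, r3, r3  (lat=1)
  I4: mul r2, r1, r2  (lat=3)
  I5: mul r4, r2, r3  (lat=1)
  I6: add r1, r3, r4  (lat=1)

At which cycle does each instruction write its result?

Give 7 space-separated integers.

I0 add r1: issue@1 deps=(None,None) exec_start@1 write@3
I1 add r2: issue@2 deps=(0,None) exec_start@3 write@5
I2 mul r3: issue@3 deps=(None,0) exec_start@3 write@6
I3 add r2: issue@4 deps=(2,2) exec_start@6 write@7
I4 mul r2: issue@5 deps=(0,3) exec_start@7 write@10
I5 mul r4: issue@6 deps=(4,2) exec_start@10 write@11
I6 add r1: issue@7 deps=(2,5) exec_start@11 write@12

Answer: 3 5 6 7 10 11 12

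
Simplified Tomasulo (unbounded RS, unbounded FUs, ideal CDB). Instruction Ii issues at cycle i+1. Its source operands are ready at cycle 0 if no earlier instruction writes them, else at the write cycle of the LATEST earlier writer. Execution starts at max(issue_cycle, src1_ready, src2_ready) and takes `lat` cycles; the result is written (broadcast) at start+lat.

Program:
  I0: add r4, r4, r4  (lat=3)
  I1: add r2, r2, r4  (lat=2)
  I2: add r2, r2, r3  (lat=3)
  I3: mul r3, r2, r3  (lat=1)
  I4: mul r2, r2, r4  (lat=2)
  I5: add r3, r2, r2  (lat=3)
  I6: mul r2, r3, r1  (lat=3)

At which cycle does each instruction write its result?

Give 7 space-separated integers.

I0 add r4: issue@1 deps=(None,None) exec_start@1 write@4
I1 add r2: issue@2 deps=(None,0) exec_start@4 write@6
I2 add r2: issue@3 deps=(1,None) exec_start@6 write@9
I3 mul r3: issue@4 deps=(2,None) exec_start@9 write@10
I4 mul r2: issue@5 deps=(2,0) exec_start@9 write@11
I5 add r3: issue@6 deps=(4,4) exec_start@11 write@14
I6 mul r2: issue@7 deps=(5,None) exec_start@14 write@17

Answer: 4 6 9 10 11 14 17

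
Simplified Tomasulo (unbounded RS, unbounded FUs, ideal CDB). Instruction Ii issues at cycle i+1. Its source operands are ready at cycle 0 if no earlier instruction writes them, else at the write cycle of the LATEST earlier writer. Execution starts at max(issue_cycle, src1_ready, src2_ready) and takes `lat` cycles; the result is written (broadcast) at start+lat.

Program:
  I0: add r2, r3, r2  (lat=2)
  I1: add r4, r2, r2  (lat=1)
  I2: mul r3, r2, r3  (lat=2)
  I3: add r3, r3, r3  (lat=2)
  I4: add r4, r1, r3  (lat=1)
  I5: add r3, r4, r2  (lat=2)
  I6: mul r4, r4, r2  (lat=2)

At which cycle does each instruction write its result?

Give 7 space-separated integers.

Answer: 3 4 5 7 8 10 10

Derivation:
I0 add r2: issue@1 deps=(None,None) exec_start@1 write@3
I1 add r4: issue@2 deps=(0,0) exec_start@3 write@4
I2 mul r3: issue@3 deps=(0,None) exec_start@3 write@5
I3 add r3: issue@4 deps=(2,2) exec_start@5 write@7
I4 add r4: issue@5 deps=(None,3) exec_start@7 write@8
I5 add r3: issue@6 deps=(4,0) exec_start@8 write@10
I6 mul r4: issue@7 deps=(4,0) exec_start@8 write@10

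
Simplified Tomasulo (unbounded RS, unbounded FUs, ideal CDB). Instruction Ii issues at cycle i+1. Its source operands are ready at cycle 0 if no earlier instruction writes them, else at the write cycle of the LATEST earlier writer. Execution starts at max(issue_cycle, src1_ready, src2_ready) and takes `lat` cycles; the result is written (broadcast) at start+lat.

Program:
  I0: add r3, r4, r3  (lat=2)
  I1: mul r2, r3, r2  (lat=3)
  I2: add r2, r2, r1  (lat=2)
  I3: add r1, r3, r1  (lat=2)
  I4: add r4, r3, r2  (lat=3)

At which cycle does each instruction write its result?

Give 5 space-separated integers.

I0 add r3: issue@1 deps=(None,None) exec_start@1 write@3
I1 mul r2: issue@2 deps=(0,None) exec_start@3 write@6
I2 add r2: issue@3 deps=(1,None) exec_start@6 write@8
I3 add r1: issue@4 deps=(0,None) exec_start@4 write@6
I4 add r4: issue@5 deps=(0,2) exec_start@8 write@11

Answer: 3 6 8 6 11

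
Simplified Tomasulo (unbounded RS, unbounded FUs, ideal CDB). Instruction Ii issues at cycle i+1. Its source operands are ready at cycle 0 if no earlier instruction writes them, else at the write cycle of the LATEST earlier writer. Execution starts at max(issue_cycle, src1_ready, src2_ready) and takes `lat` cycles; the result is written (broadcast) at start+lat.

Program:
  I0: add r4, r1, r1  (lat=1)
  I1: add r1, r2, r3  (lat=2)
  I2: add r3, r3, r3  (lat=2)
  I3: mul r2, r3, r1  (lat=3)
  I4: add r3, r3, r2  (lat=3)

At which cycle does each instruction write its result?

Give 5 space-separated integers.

I0 add r4: issue@1 deps=(None,None) exec_start@1 write@2
I1 add r1: issue@2 deps=(None,None) exec_start@2 write@4
I2 add r3: issue@3 deps=(None,None) exec_start@3 write@5
I3 mul r2: issue@4 deps=(2,1) exec_start@5 write@8
I4 add r3: issue@5 deps=(2,3) exec_start@8 write@11

Answer: 2 4 5 8 11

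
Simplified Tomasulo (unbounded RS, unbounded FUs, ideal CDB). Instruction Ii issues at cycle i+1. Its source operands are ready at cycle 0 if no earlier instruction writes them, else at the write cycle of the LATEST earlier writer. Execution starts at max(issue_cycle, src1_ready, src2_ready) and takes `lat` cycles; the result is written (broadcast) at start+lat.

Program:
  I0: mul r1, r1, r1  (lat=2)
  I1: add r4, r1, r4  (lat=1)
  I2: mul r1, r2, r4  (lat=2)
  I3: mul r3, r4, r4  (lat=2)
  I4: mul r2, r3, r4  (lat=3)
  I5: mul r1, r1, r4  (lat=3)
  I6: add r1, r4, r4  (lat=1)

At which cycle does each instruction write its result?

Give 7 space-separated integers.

Answer: 3 4 6 6 9 9 8

Derivation:
I0 mul r1: issue@1 deps=(None,None) exec_start@1 write@3
I1 add r4: issue@2 deps=(0,None) exec_start@3 write@4
I2 mul r1: issue@3 deps=(None,1) exec_start@4 write@6
I3 mul r3: issue@4 deps=(1,1) exec_start@4 write@6
I4 mul r2: issue@5 deps=(3,1) exec_start@6 write@9
I5 mul r1: issue@6 deps=(2,1) exec_start@6 write@9
I6 add r1: issue@7 deps=(1,1) exec_start@7 write@8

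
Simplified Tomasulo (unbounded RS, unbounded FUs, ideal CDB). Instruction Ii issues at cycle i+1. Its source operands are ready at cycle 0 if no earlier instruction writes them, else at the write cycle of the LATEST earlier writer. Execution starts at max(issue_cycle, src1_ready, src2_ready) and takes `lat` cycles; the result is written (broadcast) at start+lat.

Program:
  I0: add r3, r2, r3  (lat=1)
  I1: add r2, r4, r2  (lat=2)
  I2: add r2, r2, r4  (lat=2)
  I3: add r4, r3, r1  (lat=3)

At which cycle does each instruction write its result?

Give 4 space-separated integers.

I0 add r3: issue@1 deps=(None,None) exec_start@1 write@2
I1 add r2: issue@2 deps=(None,None) exec_start@2 write@4
I2 add r2: issue@3 deps=(1,None) exec_start@4 write@6
I3 add r4: issue@4 deps=(0,None) exec_start@4 write@7

Answer: 2 4 6 7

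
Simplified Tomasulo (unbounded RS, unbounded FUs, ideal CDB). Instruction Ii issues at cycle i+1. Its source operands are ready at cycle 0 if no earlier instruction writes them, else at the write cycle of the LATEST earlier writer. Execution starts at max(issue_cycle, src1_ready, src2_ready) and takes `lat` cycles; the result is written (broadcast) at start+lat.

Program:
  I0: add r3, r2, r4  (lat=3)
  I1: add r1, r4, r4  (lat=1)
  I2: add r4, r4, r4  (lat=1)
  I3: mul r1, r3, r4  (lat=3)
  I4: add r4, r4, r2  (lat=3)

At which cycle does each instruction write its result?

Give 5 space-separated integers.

Answer: 4 3 4 7 8

Derivation:
I0 add r3: issue@1 deps=(None,None) exec_start@1 write@4
I1 add r1: issue@2 deps=(None,None) exec_start@2 write@3
I2 add r4: issue@3 deps=(None,None) exec_start@3 write@4
I3 mul r1: issue@4 deps=(0,2) exec_start@4 write@7
I4 add r4: issue@5 deps=(2,None) exec_start@5 write@8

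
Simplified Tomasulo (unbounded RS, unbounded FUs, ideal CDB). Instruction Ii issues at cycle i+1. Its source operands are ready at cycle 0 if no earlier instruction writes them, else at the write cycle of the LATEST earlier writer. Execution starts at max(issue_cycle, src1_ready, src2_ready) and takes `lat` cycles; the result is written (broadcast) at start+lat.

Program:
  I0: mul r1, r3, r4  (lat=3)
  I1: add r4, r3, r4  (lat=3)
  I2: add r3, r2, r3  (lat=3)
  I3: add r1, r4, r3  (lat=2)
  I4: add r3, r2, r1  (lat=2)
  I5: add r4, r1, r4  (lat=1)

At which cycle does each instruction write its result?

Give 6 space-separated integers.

Answer: 4 5 6 8 10 9

Derivation:
I0 mul r1: issue@1 deps=(None,None) exec_start@1 write@4
I1 add r4: issue@2 deps=(None,None) exec_start@2 write@5
I2 add r3: issue@3 deps=(None,None) exec_start@3 write@6
I3 add r1: issue@4 deps=(1,2) exec_start@6 write@8
I4 add r3: issue@5 deps=(None,3) exec_start@8 write@10
I5 add r4: issue@6 deps=(3,1) exec_start@8 write@9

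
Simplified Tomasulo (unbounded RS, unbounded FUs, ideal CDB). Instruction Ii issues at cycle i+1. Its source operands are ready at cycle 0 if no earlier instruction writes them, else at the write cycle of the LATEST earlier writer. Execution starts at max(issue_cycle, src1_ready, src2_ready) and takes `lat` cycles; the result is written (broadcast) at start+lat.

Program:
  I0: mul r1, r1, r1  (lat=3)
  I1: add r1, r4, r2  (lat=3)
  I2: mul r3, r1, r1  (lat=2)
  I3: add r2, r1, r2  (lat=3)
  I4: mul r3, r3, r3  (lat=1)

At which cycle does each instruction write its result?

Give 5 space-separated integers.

I0 mul r1: issue@1 deps=(None,None) exec_start@1 write@4
I1 add r1: issue@2 deps=(None,None) exec_start@2 write@5
I2 mul r3: issue@3 deps=(1,1) exec_start@5 write@7
I3 add r2: issue@4 deps=(1,None) exec_start@5 write@8
I4 mul r3: issue@5 deps=(2,2) exec_start@7 write@8

Answer: 4 5 7 8 8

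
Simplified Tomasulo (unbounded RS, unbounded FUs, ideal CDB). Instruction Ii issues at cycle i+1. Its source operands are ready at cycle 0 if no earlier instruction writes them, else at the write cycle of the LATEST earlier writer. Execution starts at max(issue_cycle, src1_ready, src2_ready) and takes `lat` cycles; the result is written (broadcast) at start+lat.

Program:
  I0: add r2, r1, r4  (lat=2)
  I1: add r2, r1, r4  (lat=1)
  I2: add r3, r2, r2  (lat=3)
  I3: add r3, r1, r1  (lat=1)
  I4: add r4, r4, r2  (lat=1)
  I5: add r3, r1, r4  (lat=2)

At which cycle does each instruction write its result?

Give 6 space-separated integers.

I0 add r2: issue@1 deps=(None,None) exec_start@1 write@3
I1 add r2: issue@2 deps=(None,None) exec_start@2 write@3
I2 add r3: issue@3 deps=(1,1) exec_start@3 write@6
I3 add r3: issue@4 deps=(None,None) exec_start@4 write@5
I4 add r4: issue@5 deps=(None,1) exec_start@5 write@6
I5 add r3: issue@6 deps=(None,4) exec_start@6 write@8

Answer: 3 3 6 5 6 8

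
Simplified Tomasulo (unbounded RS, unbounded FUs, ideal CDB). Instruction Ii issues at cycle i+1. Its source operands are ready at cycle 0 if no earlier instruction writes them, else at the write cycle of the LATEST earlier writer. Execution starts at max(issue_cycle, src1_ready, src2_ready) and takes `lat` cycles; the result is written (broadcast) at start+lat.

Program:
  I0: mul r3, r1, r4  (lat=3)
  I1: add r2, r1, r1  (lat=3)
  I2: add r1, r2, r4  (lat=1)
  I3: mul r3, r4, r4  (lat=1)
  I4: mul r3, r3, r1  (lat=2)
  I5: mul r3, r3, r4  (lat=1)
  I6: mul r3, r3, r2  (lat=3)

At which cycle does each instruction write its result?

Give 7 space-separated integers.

I0 mul r3: issue@1 deps=(None,None) exec_start@1 write@4
I1 add r2: issue@2 deps=(None,None) exec_start@2 write@5
I2 add r1: issue@3 deps=(1,None) exec_start@5 write@6
I3 mul r3: issue@4 deps=(None,None) exec_start@4 write@5
I4 mul r3: issue@5 deps=(3,2) exec_start@6 write@8
I5 mul r3: issue@6 deps=(4,None) exec_start@8 write@9
I6 mul r3: issue@7 deps=(5,1) exec_start@9 write@12

Answer: 4 5 6 5 8 9 12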